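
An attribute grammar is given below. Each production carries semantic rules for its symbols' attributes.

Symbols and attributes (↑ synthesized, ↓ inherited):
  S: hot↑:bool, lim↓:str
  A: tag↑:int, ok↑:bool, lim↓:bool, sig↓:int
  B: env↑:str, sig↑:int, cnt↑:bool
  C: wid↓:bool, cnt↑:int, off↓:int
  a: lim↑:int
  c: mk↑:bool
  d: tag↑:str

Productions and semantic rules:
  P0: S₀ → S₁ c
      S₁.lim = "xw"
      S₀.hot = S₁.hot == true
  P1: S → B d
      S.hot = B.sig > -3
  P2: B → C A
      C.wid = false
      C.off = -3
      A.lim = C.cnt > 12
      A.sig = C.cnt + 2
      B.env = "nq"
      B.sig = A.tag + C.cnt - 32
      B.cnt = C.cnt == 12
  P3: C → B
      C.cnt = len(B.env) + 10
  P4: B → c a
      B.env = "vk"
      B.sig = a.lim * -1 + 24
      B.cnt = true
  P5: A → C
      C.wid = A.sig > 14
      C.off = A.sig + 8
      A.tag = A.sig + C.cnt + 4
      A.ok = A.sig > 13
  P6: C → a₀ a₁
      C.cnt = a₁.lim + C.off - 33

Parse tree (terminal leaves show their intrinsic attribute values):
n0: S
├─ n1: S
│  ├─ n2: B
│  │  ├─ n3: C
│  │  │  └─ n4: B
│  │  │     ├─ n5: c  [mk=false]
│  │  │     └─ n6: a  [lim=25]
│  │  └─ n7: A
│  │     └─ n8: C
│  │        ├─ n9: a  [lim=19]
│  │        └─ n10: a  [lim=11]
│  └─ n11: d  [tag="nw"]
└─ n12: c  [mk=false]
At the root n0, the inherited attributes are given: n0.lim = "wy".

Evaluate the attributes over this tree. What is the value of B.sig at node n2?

-2

1. n0.lim = "wy"  [given at root]
2. n1.lim = "xw"  ["xw"]
3. n3.wid = false  [false]
4. n3.off = -3  [-3]
5. n5.mk = false  [terminal]
6. n6.lim = 25  [terminal]
7. n4.env = "vk"  ["vk"]
8. n4.sig = -1  [a.lim * -1 + 24]
9. n4.cnt = true  [true]
10. n3.cnt = 12  [len(B.env) + 10]
11. n7.lim = false  [C.cnt > 12]
12. n7.sig = 14  [C.cnt + 2]
13. n8.wid = false  [A.sig > 14]
14. n8.off = 22  [A.sig + 8]
15. n9.lim = 19  [terminal]
16. n10.lim = 11  [terminal]
17. n8.cnt = 0  [a₁.lim + C.off - 33]
18. n7.tag = 18  [A.sig + C.cnt + 4]
19. n7.ok = true  [A.sig > 13]
20. n2.env = "nq"  ["nq"]
21. n2.sig = -2  [A.tag + C.cnt - 32]
22. n2.cnt = true  [C.cnt == 12]
23. n11.tag = "nw"  [terminal]
24. n1.hot = true  [B.sig > -3]
25. n12.mk = false  [terminal]
26. n0.hot = true  [S₁.hot == true]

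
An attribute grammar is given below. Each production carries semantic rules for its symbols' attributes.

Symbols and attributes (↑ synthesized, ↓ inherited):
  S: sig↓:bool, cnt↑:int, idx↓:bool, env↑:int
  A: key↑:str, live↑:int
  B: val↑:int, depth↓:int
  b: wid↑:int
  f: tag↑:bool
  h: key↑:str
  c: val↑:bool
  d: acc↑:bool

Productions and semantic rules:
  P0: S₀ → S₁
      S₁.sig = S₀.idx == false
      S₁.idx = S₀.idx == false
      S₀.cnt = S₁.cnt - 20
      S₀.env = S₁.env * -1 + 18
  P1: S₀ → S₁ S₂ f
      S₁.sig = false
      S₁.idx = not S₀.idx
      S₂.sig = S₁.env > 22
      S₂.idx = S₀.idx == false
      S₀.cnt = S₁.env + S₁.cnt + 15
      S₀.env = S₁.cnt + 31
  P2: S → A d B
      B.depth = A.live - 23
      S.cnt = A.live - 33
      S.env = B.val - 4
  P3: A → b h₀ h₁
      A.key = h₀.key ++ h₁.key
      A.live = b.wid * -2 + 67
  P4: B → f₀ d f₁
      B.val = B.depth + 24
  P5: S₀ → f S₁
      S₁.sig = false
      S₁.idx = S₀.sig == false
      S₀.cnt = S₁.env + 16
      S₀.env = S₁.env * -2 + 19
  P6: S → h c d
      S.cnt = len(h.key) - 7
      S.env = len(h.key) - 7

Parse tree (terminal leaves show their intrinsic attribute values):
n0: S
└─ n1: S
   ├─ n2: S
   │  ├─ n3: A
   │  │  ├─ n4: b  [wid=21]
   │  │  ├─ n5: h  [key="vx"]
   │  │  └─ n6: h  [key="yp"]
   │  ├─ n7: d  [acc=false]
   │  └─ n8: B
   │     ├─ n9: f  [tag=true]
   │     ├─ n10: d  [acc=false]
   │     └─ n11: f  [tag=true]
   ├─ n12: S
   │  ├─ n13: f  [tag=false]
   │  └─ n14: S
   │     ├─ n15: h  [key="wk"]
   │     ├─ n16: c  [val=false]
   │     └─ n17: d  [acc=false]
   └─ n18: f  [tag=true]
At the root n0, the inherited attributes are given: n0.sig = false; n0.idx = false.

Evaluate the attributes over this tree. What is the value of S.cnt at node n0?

1. n0.sig = false  [given at root]
2. n0.idx = false  [given at root]
3. n1.sig = true  [S₀.idx == false]
4. n1.idx = true  [S₀.idx == false]
5. n2.sig = false  [false]
6. n2.idx = false  [not S₀.idx]
7. n4.wid = 21  [terminal]
8. n5.key = "vx"  [terminal]
9. n6.key = "yp"  [terminal]
10. n3.key = "vxyp"  [h₀.key ++ h₁.key]
11. n3.live = 25  [b.wid * -2 + 67]
12. n7.acc = false  [terminal]
13. n8.depth = 2  [A.live - 23]
14. n9.tag = true  [terminal]
15. n10.acc = false  [terminal]
16. n11.tag = true  [terminal]
17. n8.val = 26  [B.depth + 24]
18. n2.cnt = -8  [A.live - 33]
19. n2.env = 22  [B.val - 4]
20. n12.sig = false  [S₁.env > 22]
21. n12.idx = false  [S₀.idx == false]
22. n13.tag = false  [terminal]
23. n14.sig = false  [false]
24. n14.idx = true  [S₀.sig == false]
25. n15.key = "wk"  [terminal]
26. n16.val = false  [terminal]
27. n17.acc = false  [terminal]
28. n14.cnt = -5  [len(h.key) - 7]
29. n14.env = -5  [len(h.key) - 7]
30. n12.cnt = 11  [S₁.env + 16]
31. n12.env = 29  [S₁.env * -2 + 19]
32. n18.tag = true  [terminal]
33. n1.cnt = 29  [S₁.env + S₁.cnt + 15]
34. n1.env = 23  [S₁.cnt + 31]
35. n0.cnt = 9  [S₁.cnt - 20]
36. n0.env = -5  [S₁.env * -1 + 18]

9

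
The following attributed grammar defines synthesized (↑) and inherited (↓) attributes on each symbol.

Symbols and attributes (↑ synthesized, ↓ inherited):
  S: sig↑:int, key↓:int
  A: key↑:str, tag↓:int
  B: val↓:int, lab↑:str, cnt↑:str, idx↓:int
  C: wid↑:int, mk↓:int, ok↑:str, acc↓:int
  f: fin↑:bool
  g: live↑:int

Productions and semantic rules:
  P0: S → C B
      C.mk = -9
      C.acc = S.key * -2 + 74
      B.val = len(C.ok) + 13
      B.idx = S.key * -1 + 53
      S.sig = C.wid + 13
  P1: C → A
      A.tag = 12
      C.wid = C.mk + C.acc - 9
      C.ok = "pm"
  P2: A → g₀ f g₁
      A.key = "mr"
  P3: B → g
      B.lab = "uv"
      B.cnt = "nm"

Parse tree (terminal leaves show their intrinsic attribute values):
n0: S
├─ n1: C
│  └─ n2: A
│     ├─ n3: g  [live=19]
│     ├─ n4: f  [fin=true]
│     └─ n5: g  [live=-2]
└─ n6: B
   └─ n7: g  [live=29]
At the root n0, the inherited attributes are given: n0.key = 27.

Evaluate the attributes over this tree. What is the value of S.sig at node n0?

15

1. n0.key = 27  [given at root]
2. n1.mk = -9  [-9]
3. n1.acc = 20  [S.key * -2 + 74]
4. n2.tag = 12  [12]
5. n3.live = 19  [terminal]
6. n4.fin = true  [terminal]
7. n5.live = -2  [terminal]
8. n2.key = "mr"  ["mr"]
9. n1.wid = 2  [C.mk + C.acc - 9]
10. n1.ok = "pm"  ["pm"]
11. n6.val = 15  [len(C.ok) + 13]
12. n6.idx = 26  [S.key * -1 + 53]
13. n7.live = 29  [terminal]
14. n6.lab = "uv"  ["uv"]
15. n6.cnt = "nm"  ["nm"]
16. n0.sig = 15  [C.wid + 13]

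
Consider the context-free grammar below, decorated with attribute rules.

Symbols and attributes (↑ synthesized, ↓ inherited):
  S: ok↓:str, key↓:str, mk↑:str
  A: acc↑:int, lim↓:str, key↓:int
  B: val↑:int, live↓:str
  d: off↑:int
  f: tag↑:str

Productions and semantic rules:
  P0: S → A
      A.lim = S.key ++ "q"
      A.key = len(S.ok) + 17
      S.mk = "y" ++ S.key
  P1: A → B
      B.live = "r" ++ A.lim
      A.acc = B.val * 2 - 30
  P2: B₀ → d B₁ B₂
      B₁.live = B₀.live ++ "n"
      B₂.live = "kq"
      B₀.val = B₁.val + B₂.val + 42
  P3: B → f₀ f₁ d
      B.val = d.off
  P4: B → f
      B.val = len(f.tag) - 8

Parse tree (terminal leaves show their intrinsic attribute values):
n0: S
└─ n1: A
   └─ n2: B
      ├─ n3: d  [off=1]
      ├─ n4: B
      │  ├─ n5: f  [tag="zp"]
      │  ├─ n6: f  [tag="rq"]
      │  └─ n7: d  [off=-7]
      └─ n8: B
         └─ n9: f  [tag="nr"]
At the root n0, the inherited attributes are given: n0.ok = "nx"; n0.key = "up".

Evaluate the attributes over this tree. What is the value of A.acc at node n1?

28

1. n0.ok = "nx"  [given at root]
2. n0.key = "up"  [given at root]
3. n1.lim = "upq"  [S.key ++ "q"]
4. n1.key = 19  [len(S.ok) + 17]
5. n2.live = "rupq"  ["r" ++ A.lim]
6. n3.off = 1  [terminal]
7. n4.live = "rupqn"  [B₀.live ++ "n"]
8. n5.tag = "zp"  [terminal]
9. n6.tag = "rq"  [terminal]
10. n7.off = -7  [terminal]
11. n4.val = -7  [d.off]
12. n8.live = "kq"  ["kq"]
13. n9.tag = "nr"  [terminal]
14. n8.val = -6  [len(f.tag) - 8]
15. n2.val = 29  [B₁.val + B₂.val + 42]
16. n1.acc = 28  [B.val * 2 - 30]
17. n0.mk = "yup"  ["y" ++ S.key]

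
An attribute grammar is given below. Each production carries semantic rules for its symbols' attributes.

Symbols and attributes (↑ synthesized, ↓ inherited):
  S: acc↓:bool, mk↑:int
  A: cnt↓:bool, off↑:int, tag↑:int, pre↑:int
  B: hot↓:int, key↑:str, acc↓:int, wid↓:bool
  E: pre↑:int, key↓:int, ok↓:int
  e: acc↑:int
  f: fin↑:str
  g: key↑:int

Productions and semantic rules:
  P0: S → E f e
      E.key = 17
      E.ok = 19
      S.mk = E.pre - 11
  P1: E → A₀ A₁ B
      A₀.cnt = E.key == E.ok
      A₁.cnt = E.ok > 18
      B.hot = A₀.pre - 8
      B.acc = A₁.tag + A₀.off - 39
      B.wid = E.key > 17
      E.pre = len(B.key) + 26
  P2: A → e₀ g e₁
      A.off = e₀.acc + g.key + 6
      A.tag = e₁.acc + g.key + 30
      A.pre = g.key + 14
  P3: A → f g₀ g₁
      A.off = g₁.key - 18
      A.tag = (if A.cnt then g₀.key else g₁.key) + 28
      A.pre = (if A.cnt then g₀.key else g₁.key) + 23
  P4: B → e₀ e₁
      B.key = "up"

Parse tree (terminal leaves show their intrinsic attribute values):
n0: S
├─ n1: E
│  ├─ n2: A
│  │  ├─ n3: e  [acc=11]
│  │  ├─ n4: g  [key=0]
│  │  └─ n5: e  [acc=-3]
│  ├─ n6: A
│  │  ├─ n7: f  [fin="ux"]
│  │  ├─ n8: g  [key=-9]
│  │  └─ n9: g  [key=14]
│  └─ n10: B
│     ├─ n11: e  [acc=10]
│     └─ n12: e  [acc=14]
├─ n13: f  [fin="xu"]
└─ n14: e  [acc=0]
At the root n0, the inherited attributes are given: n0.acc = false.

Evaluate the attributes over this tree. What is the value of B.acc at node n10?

1. n0.acc = false  [given at root]
2. n1.key = 17  [17]
3. n1.ok = 19  [19]
4. n2.cnt = false  [E.key == E.ok]
5. n3.acc = 11  [terminal]
6. n4.key = 0  [terminal]
7. n5.acc = -3  [terminal]
8. n2.off = 17  [e₀.acc + g.key + 6]
9. n2.tag = 27  [e₁.acc + g.key + 30]
10. n2.pre = 14  [g.key + 14]
11. n6.cnt = true  [E.ok > 18]
12. n7.fin = "ux"  [terminal]
13. n8.key = -9  [terminal]
14. n9.key = 14  [terminal]
15. n6.off = -4  [g₁.key - 18]
16. n6.tag = 19  [(if A.cnt then g₀.key else g₁.key) + 28]
17. n6.pre = 14  [(if A.cnt then g₀.key else g₁.key) + 23]
18. n10.hot = 6  [A₀.pre - 8]
19. n10.acc = -3  [A₁.tag + A₀.off - 39]
20. n10.wid = false  [E.key > 17]
21. n11.acc = 10  [terminal]
22. n12.acc = 14  [terminal]
23. n10.key = "up"  ["up"]
24. n1.pre = 28  [len(B.key) + 26]
25. n13.fin = "xu"  [terminal]
26. n14.acc = 0  [terminal]
27. n0.mk = 17  [E.pre - 11]

-3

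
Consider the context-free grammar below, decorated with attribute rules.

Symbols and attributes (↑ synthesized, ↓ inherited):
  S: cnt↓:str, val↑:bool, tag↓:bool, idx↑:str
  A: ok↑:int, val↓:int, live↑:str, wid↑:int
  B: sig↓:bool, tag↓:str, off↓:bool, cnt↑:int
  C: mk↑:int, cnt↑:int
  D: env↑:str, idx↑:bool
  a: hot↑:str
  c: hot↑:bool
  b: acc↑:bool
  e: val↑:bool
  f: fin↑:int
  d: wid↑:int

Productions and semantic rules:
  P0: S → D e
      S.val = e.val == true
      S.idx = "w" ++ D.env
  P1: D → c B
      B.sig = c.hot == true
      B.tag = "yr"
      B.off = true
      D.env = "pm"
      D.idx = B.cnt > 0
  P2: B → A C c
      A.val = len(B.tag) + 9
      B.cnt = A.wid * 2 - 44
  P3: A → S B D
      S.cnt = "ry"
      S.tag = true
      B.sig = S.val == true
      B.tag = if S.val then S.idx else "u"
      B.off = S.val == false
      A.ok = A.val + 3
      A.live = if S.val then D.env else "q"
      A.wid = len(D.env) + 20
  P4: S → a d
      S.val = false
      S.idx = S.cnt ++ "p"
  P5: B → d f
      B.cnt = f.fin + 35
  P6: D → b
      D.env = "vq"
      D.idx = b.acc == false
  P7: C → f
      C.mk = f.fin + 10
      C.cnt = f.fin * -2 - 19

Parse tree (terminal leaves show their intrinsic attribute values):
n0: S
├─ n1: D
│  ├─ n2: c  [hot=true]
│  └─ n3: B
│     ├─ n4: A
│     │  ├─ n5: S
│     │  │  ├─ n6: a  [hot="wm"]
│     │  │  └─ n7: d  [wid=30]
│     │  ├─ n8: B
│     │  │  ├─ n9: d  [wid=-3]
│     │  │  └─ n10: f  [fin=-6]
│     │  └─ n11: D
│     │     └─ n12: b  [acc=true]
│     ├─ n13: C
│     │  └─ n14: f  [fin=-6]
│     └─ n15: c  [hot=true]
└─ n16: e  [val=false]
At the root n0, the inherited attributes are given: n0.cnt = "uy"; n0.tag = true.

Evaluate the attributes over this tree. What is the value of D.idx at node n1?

1. n0.cnt = "uy"  [given at root]
2. n0.tag = true  [given at root]
3. n2.hot = true  [terminal]
4. n3.sig = true  [c.hot == true]
5. n3.tag = "yr"  ["yr"]
6. n3.off = true  [true]
7. n4.val = 11  [len(B.tag) + 9]
8. n5.cnt = "ry"  ["ry"]
9. n5.tag = true  [true]
10. n6.hot = "wm"  [terminal]
11. n7.wid = 30  [terminal]
12. n5.val = false  [false]
13. n5.idx = "ryp"  [S.cnt ++ "p"]
14. n8.sig = false  [S.val == true]
15. n8.tag = "u"  [if S.val then S.idx else "u"]
16. n8.off = true  [S.val == false]
17. n9.wid = -3  [terminal]
18. n10.fin = -6  [terminal]
19. n8.cnt = 29  [f.fin + 35]
20. n12.acc = true  [terminal]
21. n11.env = "vq"  ["vq"]
22. n11.idx = false  [b.acc == false]
23. n4.ok = 14  [A.val + 3]
24. n4.live = "q"  [if S.val then D.env else "q"]
25. n4.wid = 22  [len(D.env) + 20]
26. n14.fin = -6  [terminal]
27. n13.mk = 4  [f.fin + 10]
28. n13.cnt = -7  [f.fin * -2 - 19]
29. n15.hot = true  [terminal]
30. n3.cnt = 0  [A.wid * 2 - 44]
31. n1.env = "pm"  ["pm"]
32. n1.idx = false  [B.cnt > 0]
33. n16.val = false  [terminal]
34. n0.val = false  [e.val == true]
35. n0.idx = "wpm"  ["w" ++ D.env]

false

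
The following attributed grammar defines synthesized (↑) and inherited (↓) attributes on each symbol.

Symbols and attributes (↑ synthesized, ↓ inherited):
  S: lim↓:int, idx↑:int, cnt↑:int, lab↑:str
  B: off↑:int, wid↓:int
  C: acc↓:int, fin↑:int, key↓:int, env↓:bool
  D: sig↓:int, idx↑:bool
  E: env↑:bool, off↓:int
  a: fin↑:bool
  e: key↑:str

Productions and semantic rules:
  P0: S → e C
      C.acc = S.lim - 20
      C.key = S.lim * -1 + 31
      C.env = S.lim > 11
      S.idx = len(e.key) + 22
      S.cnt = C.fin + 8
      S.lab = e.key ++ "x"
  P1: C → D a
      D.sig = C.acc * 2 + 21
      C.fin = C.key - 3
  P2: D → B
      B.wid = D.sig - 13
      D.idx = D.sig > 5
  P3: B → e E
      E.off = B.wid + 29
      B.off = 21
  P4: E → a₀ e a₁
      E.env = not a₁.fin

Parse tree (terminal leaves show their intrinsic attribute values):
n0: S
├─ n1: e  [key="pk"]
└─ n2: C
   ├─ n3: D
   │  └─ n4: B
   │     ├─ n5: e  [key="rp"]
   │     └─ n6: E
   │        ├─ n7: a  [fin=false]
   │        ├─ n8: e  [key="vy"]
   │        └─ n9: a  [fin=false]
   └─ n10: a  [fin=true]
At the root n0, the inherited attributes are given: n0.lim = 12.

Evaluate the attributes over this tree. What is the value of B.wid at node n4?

-8

1. n0.lim = 12  [given at root]
2. n1.key = "pk"  [terminal]
3. n2.acc = -8  [S.lim - 20]
4. n2.key = 19  [S.lim * -1 + 31]
5. n2.env = true  [S.lim > 11]
6. n3.sig = 5  [C.acc * 2 + 21]
7. n4.wid = -8  [D.sig - 13]
8. n5.key = "rp"  [terminal]
9. n6.off = 21  [B.wid + 29]
10. n7.fin = false  [terminal]
11. n8.key = "vy"  [terminal]
12. n9.fin = false  [terminal]
13. n6.env = true  [not a₁.fin]
14. n4.off = 21  [21]
15. n3.idx = false  [D.sig > 5]
16. n10.fin = true  [terminal]
17. n2.fin = 16  [C.key - 3]
18. n0.idx = 24  [len(e.key) + 22]
19. n0.cnt = 24  [C.fin + 8]
20. n0.lab = "pkx"  [e.key ++ "x"]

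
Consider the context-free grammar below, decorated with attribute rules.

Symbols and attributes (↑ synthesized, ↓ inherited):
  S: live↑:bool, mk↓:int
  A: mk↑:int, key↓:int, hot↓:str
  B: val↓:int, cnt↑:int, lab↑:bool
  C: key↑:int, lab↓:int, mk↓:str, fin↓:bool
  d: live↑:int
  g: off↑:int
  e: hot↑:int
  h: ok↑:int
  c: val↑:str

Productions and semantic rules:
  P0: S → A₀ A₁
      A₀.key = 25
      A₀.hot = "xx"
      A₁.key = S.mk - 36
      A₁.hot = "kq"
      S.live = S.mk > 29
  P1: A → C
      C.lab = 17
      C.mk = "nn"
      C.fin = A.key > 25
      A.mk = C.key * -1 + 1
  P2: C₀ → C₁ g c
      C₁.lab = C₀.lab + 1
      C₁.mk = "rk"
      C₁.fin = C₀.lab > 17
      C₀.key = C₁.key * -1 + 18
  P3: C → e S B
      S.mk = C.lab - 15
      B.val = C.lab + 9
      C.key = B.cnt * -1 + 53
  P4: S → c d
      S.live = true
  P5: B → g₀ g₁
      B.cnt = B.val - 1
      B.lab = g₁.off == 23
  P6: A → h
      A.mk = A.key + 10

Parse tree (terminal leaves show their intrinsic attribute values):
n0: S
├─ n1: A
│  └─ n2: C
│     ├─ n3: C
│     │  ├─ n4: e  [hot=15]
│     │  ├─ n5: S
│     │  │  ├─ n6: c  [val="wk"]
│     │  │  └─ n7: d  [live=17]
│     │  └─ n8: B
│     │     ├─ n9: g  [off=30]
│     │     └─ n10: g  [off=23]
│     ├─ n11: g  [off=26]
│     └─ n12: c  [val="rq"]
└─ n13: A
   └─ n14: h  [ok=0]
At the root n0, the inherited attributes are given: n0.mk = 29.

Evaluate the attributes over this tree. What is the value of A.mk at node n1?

1. n0.mk = 29  [given at root]
2. n1.key = 25  [25]
3. n1.hot = "xx"  ["xx"]
4. n2.lab = 17  [17]
5. n2.mk = "nn"  ["nn"]
6. n2.fin = false  [A.key > 25]
7. n3.lab = 18  [C₀.lab + 1]
8. n3.mk = "rk"  ["rk"]
9. n3.fin = false  [C₀.lab > 17]
10. n4.hot = 15  [terminal]
11. n5.mk = 3  [C.lab - 15]
12. n6.val = "wk"  [terminal]
13. n7.live = 17  [terminal]
14. n5.live = true  [true]
15. n8.val = 27  [C.lab + 9]
16. n9.off = 30  [terminal]
17. n10.off = 23  [terminal]
18. n8.cnt = 26  [B.val - 1]
19. n8.lab = true  [g₁.off == 23]
20. n3.key = 27  [B.cnt * -1 + 53]
21. n11.off = 26  [terminal]
22. n12.val = "rq"  [terminal]
23. n2.key = -9  [C₁.key * -1 + 18]
24. n1.mk = 10  [C.key * -1 + 1]
25. n13.key = -7  [S.mk - 36]
26. n13.hot = "kq"  ["kq"]
27. n14.ok = 0  [terminal]
28. n13.mk = 3  [A.key + 10]
29. n0.live = false  [S.mk > 29]

10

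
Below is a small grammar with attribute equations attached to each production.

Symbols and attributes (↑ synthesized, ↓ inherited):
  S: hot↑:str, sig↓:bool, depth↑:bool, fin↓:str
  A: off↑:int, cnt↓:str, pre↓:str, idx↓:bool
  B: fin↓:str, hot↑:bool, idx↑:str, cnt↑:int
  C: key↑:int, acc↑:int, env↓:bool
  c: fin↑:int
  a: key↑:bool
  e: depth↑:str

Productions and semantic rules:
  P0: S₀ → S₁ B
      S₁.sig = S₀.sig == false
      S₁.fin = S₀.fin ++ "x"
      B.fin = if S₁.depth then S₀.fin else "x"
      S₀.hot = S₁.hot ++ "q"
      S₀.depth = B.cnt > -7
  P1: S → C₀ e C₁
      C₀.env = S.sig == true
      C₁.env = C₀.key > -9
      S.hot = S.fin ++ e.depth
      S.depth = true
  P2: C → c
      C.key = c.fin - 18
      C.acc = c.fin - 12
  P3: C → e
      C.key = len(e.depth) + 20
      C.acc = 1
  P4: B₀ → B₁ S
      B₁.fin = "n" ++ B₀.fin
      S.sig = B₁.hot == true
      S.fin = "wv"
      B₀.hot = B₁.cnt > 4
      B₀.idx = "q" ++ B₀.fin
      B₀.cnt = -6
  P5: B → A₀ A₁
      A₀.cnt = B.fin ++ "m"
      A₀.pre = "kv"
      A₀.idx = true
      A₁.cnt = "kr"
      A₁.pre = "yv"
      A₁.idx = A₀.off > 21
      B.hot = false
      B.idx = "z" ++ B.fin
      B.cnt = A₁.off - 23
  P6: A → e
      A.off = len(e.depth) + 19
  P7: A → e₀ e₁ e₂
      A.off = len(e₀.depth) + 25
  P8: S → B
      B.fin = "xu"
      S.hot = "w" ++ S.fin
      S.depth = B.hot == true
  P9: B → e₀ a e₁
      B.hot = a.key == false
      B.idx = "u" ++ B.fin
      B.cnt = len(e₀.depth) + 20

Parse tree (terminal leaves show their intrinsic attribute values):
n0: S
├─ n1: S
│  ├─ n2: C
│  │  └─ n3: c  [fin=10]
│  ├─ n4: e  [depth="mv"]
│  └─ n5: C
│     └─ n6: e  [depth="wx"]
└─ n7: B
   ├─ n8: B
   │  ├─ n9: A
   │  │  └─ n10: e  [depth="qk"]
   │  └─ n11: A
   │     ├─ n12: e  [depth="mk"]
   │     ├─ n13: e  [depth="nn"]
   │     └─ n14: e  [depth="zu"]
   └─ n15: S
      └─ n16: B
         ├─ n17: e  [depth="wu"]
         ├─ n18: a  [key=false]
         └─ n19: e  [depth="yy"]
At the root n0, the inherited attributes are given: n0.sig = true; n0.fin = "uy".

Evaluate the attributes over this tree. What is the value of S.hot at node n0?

1. n0.sig = true  [given at root]
2. n0.fin = "uy"  [given at root]
3. n1.sig = false  [S₀.sig == false]
4. n1.fin = "uyx"  [S₀.fin ++ "x"]
5. n2.env = false  [S.sig == true]
6. n3.fin = 10  [terminal]
7. n2.key = -8  [c.fin - 18]
8. n2.acc = -2  [c.fin - 12]
9. n4.depth = "mv"  [terminal]
10. n5.env = true  [C₀.key > -9]
11. n6.depth = "wx"  [terminal]
12. n5.key = 22  [len(e.depth) + 20]
13. n5.acc = 1  [1]
14. n1.hot = "uyxmv"  [S.fin ++ e.depth]
15. n1.depth = true  [true]
16. n7.fin = "uy"  [if S₁.depth then S₀.fin else "x"]
17. n8.fin = "nuy"  ["n" ++ B₀.fin]
18. n9.cnt = "nuym"  [B.fin ++ "m"]
19. n9.pre = "kv"  ["kv"]
20. n9.idx = true  [true]
21. n10.depth = "qk"  [terminal]
22. n9.off = 21  [len(e.depth) + 19]
23. n11.cnt = "kr"  ["kr"]
24. n11.pre = "yv"  ["yv"]
25. n11.idx = false  [A₀.off > 21]
26. n12.depth = "mk"  [terminal]
27. n13.depth = "nn"  [terminal]
28. n14.depth = "zu"  [terminal]
29. n11.off = 27  [len(e₀.depth) + 25]
30. n8.hot = false  [false]
31. n8.idx = "znuy"  ["z" ++ B.fin]
32. n8.cnt = 4  [A₁.off - 23]
33. n15.sig = false  [B₁.hot == true]
34. n15.fin = "wv"  ["wv"]
35. n16.fin = "xu"  ["xu"]
36. n17.depth = "wu"  [terminal]
37. n18.key = false  [terminal]
38. n19.depth = "yy"  [terminal]
39. n16.hot = true  [a.key == false]
40. n16.idx = "uxu"  ["u" ++ B.fin]
41. n16.cnt = 22  [len(e₀.depth) + 20]
42. n15.hot = "wwv"  ["w" ++ S.fin]
43. n15.depth = true  [B.hot == true]
44. n7.hot = false  [B₁.cnt > 4]
45. n7.idx = "quy"  ["q" ++ B₀.fin]
46. n7.cnt = -6  [-6]
47. n0.hot = "uyxmvq"  [S₁.hot ++ "q"]
48. n0.depth = true  [B.cnt > -7]

"uyxmvq"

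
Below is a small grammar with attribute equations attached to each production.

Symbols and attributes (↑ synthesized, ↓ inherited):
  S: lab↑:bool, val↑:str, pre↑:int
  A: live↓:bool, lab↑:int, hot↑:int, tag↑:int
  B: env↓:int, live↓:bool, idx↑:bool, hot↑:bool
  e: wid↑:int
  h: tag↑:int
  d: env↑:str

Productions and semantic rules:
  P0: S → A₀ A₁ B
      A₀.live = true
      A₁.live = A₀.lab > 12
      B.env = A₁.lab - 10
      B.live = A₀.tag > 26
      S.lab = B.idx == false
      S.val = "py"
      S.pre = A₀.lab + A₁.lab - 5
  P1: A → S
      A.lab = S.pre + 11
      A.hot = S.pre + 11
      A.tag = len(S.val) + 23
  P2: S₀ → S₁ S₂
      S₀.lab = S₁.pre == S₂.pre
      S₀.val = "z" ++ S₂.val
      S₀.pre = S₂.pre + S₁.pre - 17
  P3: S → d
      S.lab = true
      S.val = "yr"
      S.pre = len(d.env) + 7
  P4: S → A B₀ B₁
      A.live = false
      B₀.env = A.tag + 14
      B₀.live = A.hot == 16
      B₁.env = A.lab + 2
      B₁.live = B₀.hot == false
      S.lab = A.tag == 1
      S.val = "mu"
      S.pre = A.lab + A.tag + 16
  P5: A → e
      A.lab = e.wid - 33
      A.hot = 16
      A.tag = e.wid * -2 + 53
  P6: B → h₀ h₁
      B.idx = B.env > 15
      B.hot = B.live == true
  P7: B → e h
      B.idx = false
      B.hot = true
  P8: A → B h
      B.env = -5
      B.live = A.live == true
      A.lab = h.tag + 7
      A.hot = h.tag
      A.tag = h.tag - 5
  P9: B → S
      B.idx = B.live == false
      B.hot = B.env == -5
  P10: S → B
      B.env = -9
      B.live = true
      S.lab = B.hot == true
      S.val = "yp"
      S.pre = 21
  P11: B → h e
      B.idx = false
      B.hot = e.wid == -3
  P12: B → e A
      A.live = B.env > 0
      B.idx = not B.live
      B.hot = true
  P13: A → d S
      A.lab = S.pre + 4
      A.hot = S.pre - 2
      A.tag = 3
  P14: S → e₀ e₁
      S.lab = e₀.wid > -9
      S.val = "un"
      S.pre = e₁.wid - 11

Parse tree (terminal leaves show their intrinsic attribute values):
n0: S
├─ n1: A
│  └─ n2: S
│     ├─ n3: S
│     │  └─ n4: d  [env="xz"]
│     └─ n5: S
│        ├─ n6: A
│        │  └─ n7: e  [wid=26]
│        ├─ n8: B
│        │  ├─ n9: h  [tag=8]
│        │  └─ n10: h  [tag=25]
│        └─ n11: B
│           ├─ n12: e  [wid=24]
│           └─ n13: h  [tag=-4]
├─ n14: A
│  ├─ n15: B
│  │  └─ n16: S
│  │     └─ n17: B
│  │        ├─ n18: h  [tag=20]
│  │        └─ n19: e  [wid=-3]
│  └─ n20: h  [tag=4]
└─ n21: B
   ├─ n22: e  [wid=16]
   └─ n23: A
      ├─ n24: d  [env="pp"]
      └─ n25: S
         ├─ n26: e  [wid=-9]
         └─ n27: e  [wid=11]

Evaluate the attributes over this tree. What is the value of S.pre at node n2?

1. n1.live = true  [true]
2. n4.env = "xz"  [terminal]
3. n3.lab = true  [true]
4. n3.val = "yr"  ["yr"]
5. n3.pre = 9  [len(d.env) + 7]
6. n6.live = false  [false]
7. n7.wid = 26  [terminal]
8. n6.lab = -7  [e.wid - 33]
9. n6.hot = 16  [16]
10. n6.tag = 1  [e.wid * -2 + 53]
11. n8.env = 15  [A.tag + 14]
12. n8.live = true  [A.hot == 16]
13. n9.tag = 8  [terminal]
14. n10.tag = 25  [terminal]
15. n8.idx = false  [B.env > 15]
16. n8.hot = true  [B.live == true]
17. n11.env = -5  [A.lab + 2]
18. n11.live = false  [B₀.hot == false]
19. n12.wid = 24  [terminal]
20. n13.tag = -4  [terminal]
21. n11.idx = false  [false]
22. n11.hot = true  [true]
23. n5.lab = true  [A.tag == 1]
24. n5.val = "mu"  ["mu"]
25. n5.pre = 10  [A.lab + A.tag + 16]
26. n2.lab = false  [S₁.pre == S₂.pre]
27. n2.val = "zmu"  ["z" ++ S₂.val]
28. n2.pre = 2  [S₂.pre + S₁.pre - 17]
29. n1.lab = 13  [S.pre + 11]
30. n1.hot = 13  [S.pre + 11]
31. n1.tag = 26  [len(S.val) + 23]
32. n14.live = true  [A₀.lab > 12]
33. n15.env = -5  [-5]
34. n15.live = true  [A.live == true]
35. n17.env = -9  [-9]
36. n17.live = true  [true]
37. n18.tag = 20  [terminal]
38. n19.wid = -3  [terminal]
39. n17.idx = false  [false]
40. n17.hot = true  [e.wid == -3]
41. n16.lab = true  [B.hot == true]
42. n16.val = "yp"  ["yp"]
43. n16.pre = 21  [21]
44. n15.idx = false  [B.live == false]
45. n15.hot = true  [B.env == -5]
46. n20.tag = 4  [terminal]
47. n14.lab = 11  [h.tag + 7]
48. n14.hot = 4  [h.tag]
49. n14.tag = -1  [h.tag - 5]
50. n21.env = 1  [A₁.lab - 10]
51. n21.live = false  [A₀.tag > 26]
52. n22.wid = 16  [terminal]
53. n23.live = true  [B.env > 0]
54. n24.env = "pp"  [terminal]
55. n26.wid = -9  [terminal]
56. n27.wid = 11  [terminal]
57. n25.lab = false  [e₀.wid > -9]
58. n25.val = "un"  ["un"]
59. n25.pre = 0  [e₁.wid - 11]
60. n23.lab = 4  [S.pre + 4]
61. n23.hot = -2  [S.pre - 2]
62. n23.tag = 3  [3]
63. n21.idx = true  [not B.live]
64. n21.hot = true  [true]
65. n0.lab = false  [B.idx == false]
66. n0.val = "py"  ["py"]
67. n0.pre = 19  [A₀.lab + A₁.lab - 5]

2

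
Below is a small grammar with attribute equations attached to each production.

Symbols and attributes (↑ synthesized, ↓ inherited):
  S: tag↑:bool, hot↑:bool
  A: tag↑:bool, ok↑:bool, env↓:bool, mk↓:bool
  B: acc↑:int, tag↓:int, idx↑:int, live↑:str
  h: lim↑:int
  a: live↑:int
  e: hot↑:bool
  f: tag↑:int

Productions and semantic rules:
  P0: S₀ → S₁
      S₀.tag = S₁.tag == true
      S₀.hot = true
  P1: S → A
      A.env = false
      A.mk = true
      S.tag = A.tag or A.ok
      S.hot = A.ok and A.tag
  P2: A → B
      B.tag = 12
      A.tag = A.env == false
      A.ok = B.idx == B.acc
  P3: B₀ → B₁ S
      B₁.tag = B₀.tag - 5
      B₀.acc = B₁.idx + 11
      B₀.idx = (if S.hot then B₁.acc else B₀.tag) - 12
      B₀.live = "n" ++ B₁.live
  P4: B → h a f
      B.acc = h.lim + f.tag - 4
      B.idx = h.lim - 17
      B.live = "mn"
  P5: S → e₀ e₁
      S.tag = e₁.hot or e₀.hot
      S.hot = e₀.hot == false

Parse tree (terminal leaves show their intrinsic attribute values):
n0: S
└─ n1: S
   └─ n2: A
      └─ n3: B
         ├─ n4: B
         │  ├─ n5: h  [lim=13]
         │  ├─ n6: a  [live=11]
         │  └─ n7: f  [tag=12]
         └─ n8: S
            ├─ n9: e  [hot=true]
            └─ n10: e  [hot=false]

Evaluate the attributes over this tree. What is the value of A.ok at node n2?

false

1. n2.env = false  [false]
2. n2.mk = true  [true]
3. n3.tag = 12  [12]
4. n4.tag = 7  [B₀.tag - 5]
5. n5.lim = 13  [terminal]
6. n6.live = 11  [terminal]
7. n7.tag = 12  [terminal]
8. n4.acc = 21  [h.lim + f.tag - 4]
9. n4.idx = -4  [h.lim - 17]
10. n4.live = "mn"  ["mn"]
11. n9.hot = true  [terminal]
12. n10.hot = false  [terminal]
13. n8.tag = true  [e₁.hot or e₀.hot]
14. n8.hot = false  [e₀.hot == false]
15. n3.acc = 7  [B₁.idx + 11]
16. n3.idx = 0  [(if S.hot then B₁.acc else B₀.tag) - 12]
17. n3.live = "nmn"  ["n" ++ B₁.live]
18. n2.tag = true  [A.env == false]
19. n2.ok = false  [B.idx == B.acc]
20. n1.tag = true  [A.tag or A.ok]
21. n1.hot = false  [A.ok and A.tag]
22. n0.tag = true  [S₁.tag == true]
23. n0.hot = true  [true]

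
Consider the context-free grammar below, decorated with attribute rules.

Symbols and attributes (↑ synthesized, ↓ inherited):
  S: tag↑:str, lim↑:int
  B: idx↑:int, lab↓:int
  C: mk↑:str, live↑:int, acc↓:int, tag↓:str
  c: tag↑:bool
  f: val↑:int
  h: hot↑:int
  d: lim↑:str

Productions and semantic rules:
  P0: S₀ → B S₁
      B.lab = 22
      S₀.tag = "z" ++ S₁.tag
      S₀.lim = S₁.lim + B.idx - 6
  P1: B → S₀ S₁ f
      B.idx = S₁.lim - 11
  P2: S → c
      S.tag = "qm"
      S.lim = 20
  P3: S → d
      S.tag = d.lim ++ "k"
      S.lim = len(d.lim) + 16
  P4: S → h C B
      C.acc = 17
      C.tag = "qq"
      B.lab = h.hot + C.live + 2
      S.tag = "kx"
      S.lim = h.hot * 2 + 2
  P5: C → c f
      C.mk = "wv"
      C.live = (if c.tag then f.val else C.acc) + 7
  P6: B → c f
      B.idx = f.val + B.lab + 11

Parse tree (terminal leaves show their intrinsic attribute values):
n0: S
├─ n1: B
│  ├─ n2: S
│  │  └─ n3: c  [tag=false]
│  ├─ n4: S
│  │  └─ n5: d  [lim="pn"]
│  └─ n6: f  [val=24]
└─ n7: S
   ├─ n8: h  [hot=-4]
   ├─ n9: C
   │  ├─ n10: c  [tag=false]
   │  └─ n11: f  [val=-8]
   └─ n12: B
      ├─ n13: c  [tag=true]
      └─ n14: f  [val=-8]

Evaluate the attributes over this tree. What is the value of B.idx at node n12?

1. n1.lab = 22  [22]
2. n3.tag = false  [terminal]
3. n2.tag = "qm"  ["qm"]
4. n2.lim = 20  [20]
5. n5.lim = "pn"  [terminal]
6. n4.tag = "pnk"  [d.lim ++ "k"]
7. n4.lim = 18  [len(d.lim) + 16]
8. n6.val = 24  [terminal]
9. n1.idx = 7  [S₁.lim - 11]
10. n8.hot = -4  [terminal]
11. n9.acc = 17  [17]
12. n9.tag = "qq"  ["qq"]
13. n10.tag = false  [terminal]
14. n11.val = -8  [terminal]
15. n9.mk = "wv"  ["wv"]
16. n9.live = 24  [(if c.tag then f.val else C.acc) + 7]
17. n12.lab = 22  [h.hot + C.live + 2]
18. n13.tag = true  [terminal]
19. n14.val = -8  [terminal]
20. n12.idx = 25  [f.val + B.lab + 11]
21. n7.tag = "kx"  ["kx"]
22. n7.lim = -6  [h.hot * 2 + 2]
23. n0.tag = "zkx"  ["z" ++ S₁.tag]
24. n0.lim = -5  [S₁.lim + B.idx - 6]

25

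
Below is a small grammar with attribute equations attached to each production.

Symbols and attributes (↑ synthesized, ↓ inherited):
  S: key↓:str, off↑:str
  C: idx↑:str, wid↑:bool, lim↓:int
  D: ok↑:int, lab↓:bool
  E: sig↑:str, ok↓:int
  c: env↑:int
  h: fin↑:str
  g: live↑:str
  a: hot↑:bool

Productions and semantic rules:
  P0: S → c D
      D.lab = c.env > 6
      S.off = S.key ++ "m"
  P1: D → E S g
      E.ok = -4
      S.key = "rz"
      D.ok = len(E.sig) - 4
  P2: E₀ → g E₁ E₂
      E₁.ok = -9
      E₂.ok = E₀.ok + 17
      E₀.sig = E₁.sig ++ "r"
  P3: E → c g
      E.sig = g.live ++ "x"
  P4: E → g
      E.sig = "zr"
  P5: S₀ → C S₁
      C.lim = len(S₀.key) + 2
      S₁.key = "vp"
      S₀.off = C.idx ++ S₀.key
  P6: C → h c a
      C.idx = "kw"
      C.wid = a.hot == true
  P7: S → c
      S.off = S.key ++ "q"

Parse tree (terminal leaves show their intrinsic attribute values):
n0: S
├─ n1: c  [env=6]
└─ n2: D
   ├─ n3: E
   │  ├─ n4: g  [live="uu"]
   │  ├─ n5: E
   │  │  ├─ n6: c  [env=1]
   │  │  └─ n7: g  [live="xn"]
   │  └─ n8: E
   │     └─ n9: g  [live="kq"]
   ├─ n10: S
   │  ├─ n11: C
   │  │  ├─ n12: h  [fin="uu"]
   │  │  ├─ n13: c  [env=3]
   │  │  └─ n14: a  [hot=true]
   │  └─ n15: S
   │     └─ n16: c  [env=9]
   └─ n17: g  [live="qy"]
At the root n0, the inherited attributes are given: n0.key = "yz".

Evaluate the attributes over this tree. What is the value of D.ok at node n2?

1. n0.key = "yz"  [given at root]
2. n1.env = 6  [terminal]
3. n2.lab = false  [c.env > 6]
4. n3.ok = -4  [-4]
5. n4.live = "uu"  [terminal]
6. n5.ok = -9  [-9]
7. n6.env = 1  [terminal]
8. n7.live = "xn"  [terminal]
9. n5.sig = "xnx"  [g.live ++ "x"]
10. n8.ok = 13  [E₀.ok + 17]
11. n9.live = "kq"  [terminal]
12. n8.sig = "zr"  ["zr"]
13. n3.sig = "xnxr"  [E₁.sig ++ "r"]
14. n10.key = "rz"  ["rz"]
15. n11.lim = 4  [len(S₀.key) + 2]
16. n12.fin = "uu"  [terminal]
17. n13.env = 3  [terminal]
18. n14.hot = true  [terminal]
19. n11.idx = "kw"  ["kw"]
20. n11.wid = true  [a.hot == true]
21. n15.key = "vp"  ["vp"]
22. n16.env = 9  [terminal]
23. n15.off = "vpq"  [S.key ++ "q"]
24. n10.off = "kwrz"  [C.idx ++ S₀.key]
25. n17.live = "qy"  [terminal]
26. n2.ok = 0  [len(E.sig) - 4]
27. n0.off = "yzm"  [S.key ++ "m"]

0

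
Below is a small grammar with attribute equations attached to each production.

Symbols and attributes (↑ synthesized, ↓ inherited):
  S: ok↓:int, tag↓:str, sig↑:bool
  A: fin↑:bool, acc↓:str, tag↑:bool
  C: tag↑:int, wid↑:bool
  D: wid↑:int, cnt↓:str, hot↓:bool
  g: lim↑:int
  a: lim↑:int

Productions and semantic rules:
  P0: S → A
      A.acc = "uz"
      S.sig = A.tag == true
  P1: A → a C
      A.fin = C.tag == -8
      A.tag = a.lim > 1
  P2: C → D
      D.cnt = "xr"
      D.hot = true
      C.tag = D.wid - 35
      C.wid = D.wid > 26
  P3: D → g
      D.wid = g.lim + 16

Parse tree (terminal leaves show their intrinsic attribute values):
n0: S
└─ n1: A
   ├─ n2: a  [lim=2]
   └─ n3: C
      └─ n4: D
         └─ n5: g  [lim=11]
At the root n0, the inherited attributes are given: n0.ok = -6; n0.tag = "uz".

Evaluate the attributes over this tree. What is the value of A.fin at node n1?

true

1. n0.ok = -6  [given at root]
2. n0.tag = "uz"  [given at root]
3. n1.acc = "uz"  ["uz"]
4. n2.lim = 2  [terminal]
5. n4.cnt = "xr"  ["xr"]
6. n4.hot = true  [true]
7. n5.lim = 11  [terminal]
8. n4.wid = 27  [g.lim + 16]
9. n3.tag = -8  [D.wid - 35]
10. n3.wid = true  [D.wid > 26]
11. n1.fin = true  [C.tag == -8]
12. n1.tag = true  [a.lim > 1]
13. n0.sig = true  [A.tag == true]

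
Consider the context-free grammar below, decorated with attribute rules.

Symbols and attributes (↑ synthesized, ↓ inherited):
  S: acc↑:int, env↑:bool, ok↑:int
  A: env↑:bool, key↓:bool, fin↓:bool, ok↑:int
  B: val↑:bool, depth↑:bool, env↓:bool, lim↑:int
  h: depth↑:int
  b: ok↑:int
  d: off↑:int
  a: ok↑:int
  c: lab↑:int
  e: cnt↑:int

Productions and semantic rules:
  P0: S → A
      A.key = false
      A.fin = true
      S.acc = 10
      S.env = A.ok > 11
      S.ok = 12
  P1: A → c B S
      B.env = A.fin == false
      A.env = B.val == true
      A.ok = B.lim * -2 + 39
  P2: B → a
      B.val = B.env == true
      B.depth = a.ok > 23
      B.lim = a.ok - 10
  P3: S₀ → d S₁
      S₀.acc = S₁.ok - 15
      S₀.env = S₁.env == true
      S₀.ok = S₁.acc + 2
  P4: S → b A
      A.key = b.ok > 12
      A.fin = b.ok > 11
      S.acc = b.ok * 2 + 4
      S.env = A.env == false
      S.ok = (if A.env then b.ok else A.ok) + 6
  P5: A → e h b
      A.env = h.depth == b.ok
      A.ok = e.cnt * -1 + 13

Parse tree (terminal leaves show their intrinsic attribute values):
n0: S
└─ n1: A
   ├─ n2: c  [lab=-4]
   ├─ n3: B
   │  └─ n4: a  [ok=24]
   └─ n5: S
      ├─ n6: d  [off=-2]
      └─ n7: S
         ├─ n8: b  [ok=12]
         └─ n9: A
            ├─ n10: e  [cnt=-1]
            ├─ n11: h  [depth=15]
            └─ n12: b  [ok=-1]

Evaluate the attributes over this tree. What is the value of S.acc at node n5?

1. n1.key = false  [false]
2. n1.fin = true  [true]
3. n2.lab = -4  [terminal]
4. n3.env = false  [A.fin == false]
5. n4.ok = 24  [terminal]
6. n3.val = false  [B.env == true]
7. n3.depth = true  [a.ok > 23]
8. n3.lim = 14  [a.ok - 10]
9. n6.off = -2  [terminal]
10. n8.ok = 12  [terminal]
11. n9.key = false  [b.ok > 12]
12. n9.fin = true  [b.ok > 11]
13. n10.cnt = -1  [terminal]
14. n11.depth = 15  [terminal]
15. n12.ok = -1  [terminal]
16. n9.env = false  [h.depth == b.ok]
17. n9.ok = 14  [e.cnt * -1 + 13]
18. n7.acc = 28  [b.ok * 2 + 4]
19. n7.env = true  [A.env == false]
20. n7.ok = 20  [(if A.env then b.ok else A.ok) + 6]
21. n5.acc = 5  [S₁.ok - 15]
22. n5.env = true  [S₁.env == true]
23. n5.ok = 30  [S₁.acc + 2]
24. n1.env = false  [B.val == true]
25. n1.ok = 11  [B.lim * -2 + 39]
26. n0.acc = 10  [10]
27. n0.env = false  [A.ok > 11]
28. n0.ok = 12  [12]

5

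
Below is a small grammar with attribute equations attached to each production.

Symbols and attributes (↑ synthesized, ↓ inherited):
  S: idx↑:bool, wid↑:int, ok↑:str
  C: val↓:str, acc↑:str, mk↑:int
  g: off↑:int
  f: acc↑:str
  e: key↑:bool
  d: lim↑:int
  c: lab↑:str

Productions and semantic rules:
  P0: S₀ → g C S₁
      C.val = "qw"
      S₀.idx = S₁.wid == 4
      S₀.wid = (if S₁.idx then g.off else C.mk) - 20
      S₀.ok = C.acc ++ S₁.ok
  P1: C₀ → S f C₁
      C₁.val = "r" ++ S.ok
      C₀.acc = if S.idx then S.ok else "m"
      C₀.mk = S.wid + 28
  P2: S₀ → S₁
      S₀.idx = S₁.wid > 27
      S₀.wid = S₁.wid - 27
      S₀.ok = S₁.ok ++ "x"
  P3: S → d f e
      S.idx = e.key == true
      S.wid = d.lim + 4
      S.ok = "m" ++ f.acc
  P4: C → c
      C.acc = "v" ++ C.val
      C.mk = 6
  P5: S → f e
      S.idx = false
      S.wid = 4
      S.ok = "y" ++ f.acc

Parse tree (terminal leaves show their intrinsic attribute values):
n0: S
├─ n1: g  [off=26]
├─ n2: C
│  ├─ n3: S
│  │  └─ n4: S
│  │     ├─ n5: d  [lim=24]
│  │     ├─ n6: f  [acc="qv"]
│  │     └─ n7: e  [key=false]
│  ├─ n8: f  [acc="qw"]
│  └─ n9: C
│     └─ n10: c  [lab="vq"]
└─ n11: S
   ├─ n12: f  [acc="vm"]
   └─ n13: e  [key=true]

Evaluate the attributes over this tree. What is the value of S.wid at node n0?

1. n1.off = 26  [terminal]
2. n2.val = "qw"  ["qw"]
3. n5.lim = 24  [terminal]
4. n6.acc = "qv"  [terminal]
5. n7.key = false  [terminal]
6. n4.idx = false  [e.key == true]
7. n4.wid = 28  [d.lim + 4]
8. n4.ok = "mqv"  ["m" ++ f.acc]
9. n3.idx = true  [S₁.wid > 27]
10. n3.wid = 1  [S₁.wid - 27]
11. n3.ok = "mqvx"  [S₁.ok ++ "x"]
12. n8.acc = "qw"  [terminal]
13. n9.val = "rmqvx"  ["r" ++ S.ok]
14. n10.lab = "vq"  [terminal]
15. n9.acc = "vrmqvx"  ["v" ++ C.val]
16. n9.mk = 6  [6]
17. n2.acc = "mqvx"  [if S.idx then S.ok else "m"]
18. n2.mk = 29  [S.wid + 28]
19. n12.acc = "vm"  [terminal]
20. n13.key = true  [terminal]
21. n11.idx = false  [false]
22. n11.wid = 4  [4]
23. n11.ok = "yvm"  ["y" ++ f.acc]
24. n0.idx = true  [S₁.wid == 4]
25. n0.wid = 9  [(if S₁.idx then g.off else C.mk) - 20]
26. n0.ok = "mqvxyvm"  [C.acc ++ S₁.ok]

9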